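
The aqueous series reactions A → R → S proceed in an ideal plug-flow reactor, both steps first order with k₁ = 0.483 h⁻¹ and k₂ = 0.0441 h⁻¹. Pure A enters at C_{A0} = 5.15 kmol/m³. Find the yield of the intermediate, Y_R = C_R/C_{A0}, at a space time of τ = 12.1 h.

The intermediate concentration in a first-order A→B→C sequence is C_R = k₁C_{A0}(e^(−k₁τ) − e^(−k₂τ))/(k₂−k₁).
e^(−k₁τ) = e^(−0.483×12.1) = e^(−5.844) = 0.002896; e^(−k₂τ) = e^(−0.5336) = 0.5865.
C_R = 0.483×5.15/(0.0441−0.483) × (0.002896−0.5865) = (-5.667)×(-0.5836) = 3.307 kmol/m³.
Y_R = C_R/C_{A0} = 3.307/5.15 = 0.642.

0.642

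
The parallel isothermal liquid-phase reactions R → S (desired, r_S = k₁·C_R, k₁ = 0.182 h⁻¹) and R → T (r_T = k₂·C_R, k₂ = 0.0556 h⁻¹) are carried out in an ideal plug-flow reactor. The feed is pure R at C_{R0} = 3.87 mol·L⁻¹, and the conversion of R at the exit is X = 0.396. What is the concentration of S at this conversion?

1.17 mol·L⁻¹

C_R = C_{R0}(1−X) = 2.337 mol·L⁻¹.
Both paths are first order in R, so the instantaneous fraction to S is constant: dC_S/d(−C_R) = k₁/(k₁+k₂) = 0.7660.
C_S = 0.7660·(C_{R0}−C_R) = 0.7660×1.533 = 1.17 mol·L⁻¹.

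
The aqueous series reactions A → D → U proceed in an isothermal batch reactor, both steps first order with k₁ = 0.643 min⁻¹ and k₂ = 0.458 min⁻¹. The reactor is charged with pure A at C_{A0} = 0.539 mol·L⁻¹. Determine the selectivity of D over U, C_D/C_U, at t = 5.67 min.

0.209

The intermediate concentration in a first-order A→B→C sequence is C_D = k₁C_{A0}(e^(−k₁t) − e^(−k₂t))/(k₂−k₁).
e^(−k₁t) = e^(−0.643×5.67) = e^(−3.646) = 0.02610; e^(−k₂t) = e^(−2.597) = 0.07451.
C_D = 0.643×0.539/(0.458−0.643) × (0.02610−0.07451) = (-1.873)×(-0.04841) = 0.09068 mol·L⁻¹.
C_A = C_{A0}e^(−k₁t) = 0.01407 mol·L⁻¹, so C_U = C_{A0}−C_A−C_D = 0.4342 mol·L⁻¹; C_D/C_U = 0.209.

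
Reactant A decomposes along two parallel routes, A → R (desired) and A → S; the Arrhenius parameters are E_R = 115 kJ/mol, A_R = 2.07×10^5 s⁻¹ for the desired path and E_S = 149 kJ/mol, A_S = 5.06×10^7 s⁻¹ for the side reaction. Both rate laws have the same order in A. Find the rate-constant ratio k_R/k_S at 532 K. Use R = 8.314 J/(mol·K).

Since both paths have the same order in A, the concentration cancels and S_{R/S} = k_R/k_S = (A_R/A_S)·exp[(E_S−E_R)/(RT)].
(E_S−E_R)/(RT) = (149−115)×10³/(8.314×532) = 34000/4423 = 7.687.
k_R/k_S = (2.07×10^5/5.06×10^7)·exp(7.687) = 0.004091 × 2180 = 8.92.

8.92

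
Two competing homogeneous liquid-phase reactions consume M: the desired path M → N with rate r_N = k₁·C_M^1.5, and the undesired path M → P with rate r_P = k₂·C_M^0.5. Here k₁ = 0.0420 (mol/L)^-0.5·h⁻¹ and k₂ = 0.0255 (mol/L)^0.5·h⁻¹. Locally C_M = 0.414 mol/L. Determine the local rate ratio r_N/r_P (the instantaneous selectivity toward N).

0.682

S_{N/P} = r_N/r_P = (k₁·C_M^1.5)/(k₂·C_M^0.5) = (k₁/k₂)·C_M.
= (0.0420×0.4140^1.5) / (0.0255×0.4140^0.5) = 0.01119/0.01641 = 0.682.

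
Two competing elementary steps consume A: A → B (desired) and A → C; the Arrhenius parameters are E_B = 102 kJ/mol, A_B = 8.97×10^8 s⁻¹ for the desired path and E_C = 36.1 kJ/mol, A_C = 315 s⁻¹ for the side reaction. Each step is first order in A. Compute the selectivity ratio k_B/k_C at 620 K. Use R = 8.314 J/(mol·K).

7.98

k_B/k_C = (A_B/A_C)·exp[−(E_B−E_C)/(RT)] = (A_B/A_C)·exp[(E_C−E_B)/(RT)].
(E_C−E_B)/(RT) = (36.1−102)×10³/(8.314×620) = -65900/5155 = -12.78.
k_B/k_C = (8.97×10^8/315)·exp(-12.78) = 2.848×10^6 × 2.804×10^-6 = 7.98.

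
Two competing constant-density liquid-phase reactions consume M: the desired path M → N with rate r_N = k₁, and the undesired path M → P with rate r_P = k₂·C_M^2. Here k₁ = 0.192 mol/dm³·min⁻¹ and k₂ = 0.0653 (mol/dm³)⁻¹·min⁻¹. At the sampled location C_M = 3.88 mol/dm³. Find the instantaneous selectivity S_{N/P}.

0.195

S_{N/P} = r_N/r_P = (k₁)/(k₂·C_M^2) = (k₁/k₂)·C_M^-2.
= (0.192) / (0.0653×3.880^2) = 0.1920/0.9831 = 0.195.
The undesired path is higher order in M, so low C_M (CSTR or dilute feed) favours N.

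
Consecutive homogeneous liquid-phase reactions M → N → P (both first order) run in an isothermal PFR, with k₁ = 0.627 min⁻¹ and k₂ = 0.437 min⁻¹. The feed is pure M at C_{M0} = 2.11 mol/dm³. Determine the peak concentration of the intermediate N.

0.920 mol/dm³

Evaluating C_N at τ_opt = ln(k₂/k₁)/(k₂−k₁) gives C_{N,max}/C_{M0} = (k₁/k₂)^[k₂/(k₂−k₁)].
= (0.627/0.437)^(0.437/(0.437−0.627)) = (1.435)^(-2.300) = 0.4359.
C_{N,max} = 0.4359×2.11 = 0.920 mol/dm³.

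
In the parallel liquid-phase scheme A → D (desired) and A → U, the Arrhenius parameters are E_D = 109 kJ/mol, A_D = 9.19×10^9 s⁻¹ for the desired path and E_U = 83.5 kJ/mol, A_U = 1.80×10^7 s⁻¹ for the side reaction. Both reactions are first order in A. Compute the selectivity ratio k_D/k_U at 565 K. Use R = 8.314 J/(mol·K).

2.24

Since both paths have the same order in A, the concentration cancels and S_{D/U} = k_D/k_U = (A_D/A_U)·exp[(E_U−E_D)/(RT)].
(E_U−E_D)/(RT) = (83.5−109)×10³/(8.314×565) = -25500/4697 = -5.429.
k_D/k_U = (9.19×10^9/1.80×10^7)·exp(-5.429) = 510.6 × 0.004390 = 2.24.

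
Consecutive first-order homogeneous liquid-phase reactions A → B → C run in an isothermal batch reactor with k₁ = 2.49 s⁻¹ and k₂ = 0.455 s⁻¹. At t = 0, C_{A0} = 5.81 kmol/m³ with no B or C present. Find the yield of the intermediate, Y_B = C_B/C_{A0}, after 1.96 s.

0.492

The intermediate concentration in a first-order A→B→C sequence is C_B = k₁C_{A0}(e^(−k₁t) − e^(−k₂t))/(k₂−k₁).
e^(−k₁t) = e^(−2.49×1.96) = e^(−4.880) = 0.007594; e^(−k₂t) = e^(−0.8918) = 0.4099.
C_B = 2.49×5.81/(0.455−2.49) × (0.007594−0.4099) = (-7.109)×(-0.4023) = 2.860 kmol/m³.
Y_B = C_B/C_{A0} = 2.860/5.81 = 0.492.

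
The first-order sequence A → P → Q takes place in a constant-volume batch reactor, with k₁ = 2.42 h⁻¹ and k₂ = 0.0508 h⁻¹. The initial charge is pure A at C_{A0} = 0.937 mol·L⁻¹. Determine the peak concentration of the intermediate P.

0.863 mol·L⁻¹

Evaluating C_P at t_opt = ln(k₂/k₁)/(k₂−k₁) gives C_{P,max}/C_{A0} = (k₁/k₂)^[k₂/(k₂−k₁)].
= (2.42/0.0508)^(0.0508/(0.0508−2.42)) = (47.64)^(-0.02144) = 0.9205.
C_{P,max} = 0.9205×0.937 = 0.863 mol·L⁻¹.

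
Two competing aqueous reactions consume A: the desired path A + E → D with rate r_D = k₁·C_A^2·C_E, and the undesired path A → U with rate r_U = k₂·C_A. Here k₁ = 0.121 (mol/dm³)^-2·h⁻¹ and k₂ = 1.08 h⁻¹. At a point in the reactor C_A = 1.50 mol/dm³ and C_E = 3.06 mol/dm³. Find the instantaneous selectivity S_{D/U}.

0.514

S_{D/U} = r_D/r_U = (k₁·C_A^2·C_E)/(k₂·C_A) = (k₁/k₂)·C_A·C_E.
= (0.121×1.500^2×3.060) / (1.08×1.500) = 0.8331/1.620 = 0.514.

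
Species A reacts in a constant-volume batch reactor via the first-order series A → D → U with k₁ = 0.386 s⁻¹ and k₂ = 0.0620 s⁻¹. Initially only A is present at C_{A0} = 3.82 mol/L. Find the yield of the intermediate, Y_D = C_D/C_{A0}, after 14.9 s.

0.469

For first-order series with pure A initially, C_D(t) = k₁C_{A0}/(k₂−k₁)·(e^(−k₁t) − e^(−k₂t)).
e^(−k₁t) = e^(−0.386×14.9) = e^(−5.751) = 0.003178; e^(−k₂t) = e^(−0.9238) = 0.3970.
C_D = 0.386×3.82/(0.0620−0.386) × (0.003178−0.3970) = (-4.551)×(-0.3938) = 1.792 mol/L.
Y_D = C_D/C_{A0} = 1.792/3.82 = 0.469.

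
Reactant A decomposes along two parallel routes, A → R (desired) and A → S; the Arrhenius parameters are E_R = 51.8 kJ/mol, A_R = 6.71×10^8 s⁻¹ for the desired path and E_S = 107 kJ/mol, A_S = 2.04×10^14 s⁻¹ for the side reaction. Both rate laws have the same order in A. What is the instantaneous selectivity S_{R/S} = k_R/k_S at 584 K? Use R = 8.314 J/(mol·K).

0.285

k_R/k_S = (A_R/A_S)·exp[−(E_R−E_S)/(RT)] = (A_R/A_S)·exp[(E_S−E_R)/(RT)].
(E_S−E_R)/(RT) = (107−51.8)×10³/(8.314×584) = 55200/4855 = 11.37.
k_R/k_S = (6.71×10^8/2.04×10^14)·exp(11.37) = 3.289×10^-6 × 86582 = 0.285.
Since E_R < E_S, lowering the temperature improves selectivity toward R.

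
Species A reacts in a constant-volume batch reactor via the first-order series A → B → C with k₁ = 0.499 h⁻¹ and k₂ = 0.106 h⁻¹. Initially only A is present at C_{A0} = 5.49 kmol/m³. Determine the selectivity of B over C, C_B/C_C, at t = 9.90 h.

0.781

The intermediate concentration in a first-order A→B→C sequence is C_B = k₁C_{A0}(e^(−k₁t) − e^(−k₂t))/(k₂−k₁).
e^(−k₁t) = e^(−0.499×9.90) = e^(−4.940) = 0.007154; e^(−k₂t) = e^(−1.049) = 0.3501.
C_B = 0.499×5.49/(0.106−0.499) × (0.007154−0.3501) = (-6.971)×(-0.3430) = 2.391 kmol/m³.
C_A = C_{A0}e^(−k₁t) = 0.03927 kmol/m³, so C_C = C_{A0}−C_A−C_B = 3.060 kmol/m³; C_B/C_C = 0.781.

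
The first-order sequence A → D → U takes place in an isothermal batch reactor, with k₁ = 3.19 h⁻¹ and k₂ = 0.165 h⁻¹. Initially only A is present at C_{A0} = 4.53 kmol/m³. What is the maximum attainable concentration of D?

For a first-order series the maximum intermediate yield is C_{D,max}/C_{A0} = (k₁/k₂)^[k₂/(k₂−k₁)].
= (3.19/0.165)^(0.165/(0.165−3.19)) = (19.33)^(-0.05455) = 0.8508.
C_{D,max} = 0.8508×4.53 = 3.85 kmol/m³.

3.85 kmol/m³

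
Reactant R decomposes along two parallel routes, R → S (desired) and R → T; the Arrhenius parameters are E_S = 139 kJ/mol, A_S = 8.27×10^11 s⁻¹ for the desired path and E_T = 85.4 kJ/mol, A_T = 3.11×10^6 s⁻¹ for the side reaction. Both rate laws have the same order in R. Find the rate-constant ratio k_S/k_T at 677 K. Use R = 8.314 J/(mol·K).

Since both paths have the same order in R, the concentration cancels and S_{S/T} = k_S/k_T = (A_S/A_T)·exp[(E_T−E_S)/(RT)].
(E_T−E_S)/(RT) = (85.4−139)×10³/(8.314×677) = -53600/5629 = -9.523.
k_S/k_T = (8.27×10^11/3.11×10^6)·exp(-9.523) = 2.659×10^5 × 7.316×10^-5 = 19.5.
Since E_S > E_T, raising the temperature improves selectivity toward S.

19.5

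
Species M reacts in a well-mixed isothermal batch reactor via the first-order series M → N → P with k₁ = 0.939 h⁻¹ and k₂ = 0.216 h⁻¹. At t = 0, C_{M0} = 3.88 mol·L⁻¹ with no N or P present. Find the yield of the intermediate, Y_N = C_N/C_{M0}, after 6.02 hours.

0.349

The intermediate concentration in a first-order A→B→C sequence is C_N = k₁C_{M0}(e^(−k₁t) − e^(−k₂t))/(k₂−k₁).
e^(−k₁t) = e^(−0.939×6.02) = e^(−5.653) = 0.003508; e^(−k₂t) = e^(−1.300) = 0.2724.
C_N = 0.939×3.88/(0.216−0.939) × (0.003508−0.2724) = (-5.039)×(-0.2689) = 1.355 mol·L⁻¹.
Y_N = C_N/C_{M0} = 1.355/3.88 = 0.349.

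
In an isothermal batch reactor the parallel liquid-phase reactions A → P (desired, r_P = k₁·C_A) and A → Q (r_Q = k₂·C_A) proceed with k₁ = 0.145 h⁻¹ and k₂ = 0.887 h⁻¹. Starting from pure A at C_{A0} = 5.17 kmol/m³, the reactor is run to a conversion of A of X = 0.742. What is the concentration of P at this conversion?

0.539 kmol/m³

C_A = C_{A0}(1−X) = 1.334 kmol/m³.
Both paths are first order in A, so the instantaneous fraction to P is constant: dC_P/d(−C_A) = k₁/(k₁+k₂) = 0.1405.
C_P = 0.1405·(C_{A0}−C_A) = 0.1405×3.836 = 0.539 kmol/m³.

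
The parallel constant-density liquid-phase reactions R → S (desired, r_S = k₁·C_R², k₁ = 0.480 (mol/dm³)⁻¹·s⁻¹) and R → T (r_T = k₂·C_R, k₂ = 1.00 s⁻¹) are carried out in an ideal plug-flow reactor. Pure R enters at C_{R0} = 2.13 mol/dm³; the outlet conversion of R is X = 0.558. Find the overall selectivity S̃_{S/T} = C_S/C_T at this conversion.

C_R = C_{R0}(1−X) = 0.9415 mol/dm³.
Along a PFR/batch, dC_T/dC_R = −r_T/(r_S+r_T) = −k₂/(k₂+k₁·C_R).
Integrating from C_{R0} to C_R: C_T = (1.00/0.480)·ln[(1.00+0.480·2.13)/(1.00+0.480·0.941)] = 2.083·ln(2.022/1.452) = 0.6904 mol/dm³.
Then C_S = (C_{R0}−C_R) − C_T = 1.189 − 0.6904 = 0.4981 mol/dm³.
S̃_{S/T} = C_S/C_T = 0.4981/0.6904 = 0.721.

0.721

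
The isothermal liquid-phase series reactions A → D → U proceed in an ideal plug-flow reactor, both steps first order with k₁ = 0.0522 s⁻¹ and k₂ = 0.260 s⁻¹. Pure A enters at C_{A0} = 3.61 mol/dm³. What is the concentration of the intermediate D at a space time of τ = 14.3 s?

0.408 mol/dm³

The intermediate concentration in a first-order A→B→C sequence is C_D = k₁C_{A0}(e^(−k₁τ) − e^(−k₂τ))/(k₂−k₁).
e^(−k₁τ) = e^(−0.0522×14.3) = e^(−0.7465) = 0.4740; e^(−k₂τ) = e^(−3.718) = 0.02428.
C_D = 0.0522×3.61/(0.260−0.0522) × (0.4740−0.02428) = 0.9068×0.4498 = 0.4079 mol/dm³.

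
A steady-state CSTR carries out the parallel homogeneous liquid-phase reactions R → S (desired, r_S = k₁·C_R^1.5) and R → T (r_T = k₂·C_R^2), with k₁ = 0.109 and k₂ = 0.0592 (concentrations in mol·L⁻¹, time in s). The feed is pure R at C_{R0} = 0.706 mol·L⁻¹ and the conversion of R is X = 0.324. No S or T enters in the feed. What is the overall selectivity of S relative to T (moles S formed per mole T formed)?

2.67

Exit C_R = C_{R0}(1−X) = 0.706×0.676 = 0.4773 mol·L⁻¹.
A CSTR operates uniformly at the exit composition, giving r_S = 0.03594 and r_T = 0.01348 (each k·C_R^n at C_R = 0.4773).
Overall selectivity = C_S/C_T = r_Sτ/(r_Tτ) = r_S/r_T = 2.67.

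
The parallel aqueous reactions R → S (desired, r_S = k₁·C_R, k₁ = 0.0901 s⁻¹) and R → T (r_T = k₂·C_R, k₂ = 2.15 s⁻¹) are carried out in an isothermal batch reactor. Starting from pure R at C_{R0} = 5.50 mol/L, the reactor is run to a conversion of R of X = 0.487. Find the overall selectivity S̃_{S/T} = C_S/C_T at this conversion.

0.0419

C_R = C_{R0}(1−X) = 2.821 mol/L.
Both paths are first order in R, so the instantaneous fraction to S is constant: dC_S/d(−C_R) = k₁/(k₁+k₂) = 0.04022.
C_S = 0.04022·(C_{R0}−C_R) = 0.04022×2.679 = 0.108 mol/L.
C_T = (C_{R0}−C_R)−C_S = 2.571 mol/L; S̃_{S/T} = 0.1077/2.571 = 0.0419.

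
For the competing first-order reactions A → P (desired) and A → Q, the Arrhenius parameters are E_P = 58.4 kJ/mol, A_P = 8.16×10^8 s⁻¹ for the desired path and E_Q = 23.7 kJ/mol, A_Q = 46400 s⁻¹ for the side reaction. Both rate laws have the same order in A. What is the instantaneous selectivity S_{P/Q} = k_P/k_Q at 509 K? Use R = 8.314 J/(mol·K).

4.83

With equal orders, S_{P/Q} = k_P/k_Q = (A_P/A_Q)·exp[(E_Q−E_P)/(RT)].
(E_Q−E_P)/(RT) = (23.7−58.4)×10³/(8.314×509) = -34700/4232 = -8.200.
k_P/k_Q = (8.16×10^8/46400)·exp(-8.200) = 17586 × 2.747×10^-4 = 4.83.
Since E_P > E_Q, raising the temperature improves selectivity toward P.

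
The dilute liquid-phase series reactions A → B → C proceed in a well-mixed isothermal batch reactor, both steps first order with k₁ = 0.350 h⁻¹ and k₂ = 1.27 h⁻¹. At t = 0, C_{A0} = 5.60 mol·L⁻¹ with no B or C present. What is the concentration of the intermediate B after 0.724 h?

0.804 mol·L⁻¹

For first-order series with pure A initially, C_B(t) = k₁C_{A0}/(k₂−k₁)·(e^(−k₁t) − e^(−k₂t)).
e^(−k₁t) = e^(−0.350×0.724) = e^(−0.2534) = 0.7762; e^(−k₂t) = e^(−0.9195) = 0.3987.
C_B = 0.350×5.60/(1.27−0.350) × (0.7762−0.3987) = 2.130×0.3774 = 0.8041 mol·L⁻¹.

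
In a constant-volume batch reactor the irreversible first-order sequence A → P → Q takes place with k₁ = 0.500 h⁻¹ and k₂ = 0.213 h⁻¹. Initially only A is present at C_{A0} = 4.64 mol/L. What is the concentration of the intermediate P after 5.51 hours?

1.99 mol/L

Solving the coupled first-order balances gives C_P(t) = [k₁/(k₂−k₁)]·C_{A0}·(e^(−k₁t) − e^(−k₂t)).
e^(−k₁t) = e^(−0.500×5.51) = e^(−2.755) = 0.06361; e^(−k₂t) = e^(−1.174) = 0.3092.
C_P = 0.500×4.64/(0.213−0.500) × (0.06361−0.3092) = (-8.084)×(-0.2456) = 1.986 mol/L.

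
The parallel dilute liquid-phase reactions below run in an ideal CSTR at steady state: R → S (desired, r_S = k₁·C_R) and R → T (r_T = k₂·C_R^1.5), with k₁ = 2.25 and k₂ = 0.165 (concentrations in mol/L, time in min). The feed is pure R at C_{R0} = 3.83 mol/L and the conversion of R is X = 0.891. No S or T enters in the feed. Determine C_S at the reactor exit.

3.26 mol/L

Exit C_R = C_{R0}(1−X) = 3.83×0.109 = 0.4175 mol/L.
A CSTR operates uniformly at the exit composition, giving r_S = 0.9393 and r_T = 0.04451 (each k·C_R^n at C_R = 0.4175).
Fraction of consumed R going to S: r_S/(r_S+r_T) = 0.9548.
C_S = 0.9548·C_{R0}·X = 0.9548×3.83×0.891 = 3.26 mol/L.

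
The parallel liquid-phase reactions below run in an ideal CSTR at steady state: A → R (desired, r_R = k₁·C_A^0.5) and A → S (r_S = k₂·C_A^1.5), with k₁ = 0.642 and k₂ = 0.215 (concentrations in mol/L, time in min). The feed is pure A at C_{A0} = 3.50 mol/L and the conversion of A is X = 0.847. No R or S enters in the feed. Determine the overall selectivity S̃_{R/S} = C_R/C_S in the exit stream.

5.58

Exit C_A = C_{A0}(1−X) = 3.50×0.153 = 0.5355 mol/L.
Rates in a CSTR are evaluated at the outlet concentration: r_R = 0.642×0.5355^0.5 = 0.4698, r_S = 0.215×0.5355^1.5 = 0.08425.
Overall selectivity = C_R/C_S = r_Rτ/(r_Sτ) = r_R/r_S = 5.58.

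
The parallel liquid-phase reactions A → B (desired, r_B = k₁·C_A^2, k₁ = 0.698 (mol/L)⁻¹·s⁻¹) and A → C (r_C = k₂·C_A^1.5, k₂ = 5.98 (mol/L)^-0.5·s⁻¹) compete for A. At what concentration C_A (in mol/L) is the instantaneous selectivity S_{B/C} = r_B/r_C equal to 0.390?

S_{B/C} = (k₁/k₂)·C_A^0.5 ⇒ C_A = (S·k₂/k₁)^(2).
= (0.390×5.98/0.698)^(2) = (3.341)^(2) = 11.2 mol/L.

11.2 mol/L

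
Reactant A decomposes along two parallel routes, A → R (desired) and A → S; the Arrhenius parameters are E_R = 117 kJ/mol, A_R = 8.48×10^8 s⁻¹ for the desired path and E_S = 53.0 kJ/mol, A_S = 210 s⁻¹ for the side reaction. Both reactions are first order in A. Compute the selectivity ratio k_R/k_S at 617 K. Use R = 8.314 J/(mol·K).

k_R/k_S = (A_R/A_S)·exp[−(E_R−E_S)/(RT)] = (A_R/A_S)·exp[(E_S−E_R)/(RT)].
(E_S−E_R)/(RT) = (53.0−117)×10³/(8.314×617) = -64000/5130 = -12.48.
k_R/k_S = (8.48×10^8/210)·exp(-12.48) = 4.038×10^6 × 3.816×10^-6 = 15.4.
Since E_R > E_S, raising the temperature improves selectivity toward R.

15.4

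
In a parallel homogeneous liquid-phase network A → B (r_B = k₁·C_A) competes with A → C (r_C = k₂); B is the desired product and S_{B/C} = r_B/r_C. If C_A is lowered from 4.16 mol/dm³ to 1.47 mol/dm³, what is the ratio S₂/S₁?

0.353

S_{B/C} = (k₁/k₂)·C_A, so S₂/S₁ = (C_{A,2}/C_{A,1}).
= 1.47/4.16 = 0.353.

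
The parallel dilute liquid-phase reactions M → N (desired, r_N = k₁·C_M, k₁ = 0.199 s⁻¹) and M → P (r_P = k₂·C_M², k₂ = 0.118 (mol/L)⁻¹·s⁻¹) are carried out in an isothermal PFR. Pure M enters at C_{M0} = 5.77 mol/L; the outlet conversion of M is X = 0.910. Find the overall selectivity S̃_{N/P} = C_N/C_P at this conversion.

0.643

C_M = C_{M0}(1−X) = 0.5193 mol/L.
Along a PFR/batch, dC_N/dC_M = −r_N/(r_N+r_P) = −k₁/(k₁+k₂·C_M).
Integrating from C_{M0} to C_M: C_N = (0.199/0.118)·ln[(0.199+0.118·5.77)/(0.199+0.118·0.519)] = 1.686·ln(0.8799/0.2603) = 2.054 mol/L.
C_P = (C_{M0}−C_M)−C_N = 3.197 mol/L; S̃_{N/P} = 2.054/3.197 = 0.643.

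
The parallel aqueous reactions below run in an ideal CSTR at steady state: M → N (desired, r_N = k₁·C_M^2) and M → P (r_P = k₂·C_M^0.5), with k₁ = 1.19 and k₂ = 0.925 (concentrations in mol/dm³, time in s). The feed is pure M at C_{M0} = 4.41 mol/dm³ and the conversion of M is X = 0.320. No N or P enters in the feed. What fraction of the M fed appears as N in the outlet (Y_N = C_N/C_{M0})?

0.278

Exit C_M = C_{M0}(1−X) = 4.41×0.680 = 2.999 mol/dm³.
In a CSTR the entire volume is at exit conditions, so r_N = 1.19×2.999^2 = 10.70 and r_P = 0.925×2.999^0.5 = 1.602.
Fraction of consumed M going to N: r_N/(r_N+r_P) = 0.8698.
C_N = 0.8698·C_{M0}·X = 0.8698×4.41×0.320 = 1.23 mol/dm³; Y_N = C_N/C_{M0} = 0.278.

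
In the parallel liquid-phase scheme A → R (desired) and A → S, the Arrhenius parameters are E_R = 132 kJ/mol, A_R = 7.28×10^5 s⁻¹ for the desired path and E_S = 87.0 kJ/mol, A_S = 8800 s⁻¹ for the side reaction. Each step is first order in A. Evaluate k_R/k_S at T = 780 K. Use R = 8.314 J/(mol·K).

With equal orders, S_{R/S} = k_R/k_S = (A_R/A_S)·exp[(E_S−E_R)/(RT)].
(E_S−E_R)/(RT) = (87.0−132)×10³/(8.314×780) = -45000/6485 = -6.939.
k_R/k_S = (7.28×10^5/8800)·exp(-6.939) = 82.73 × 9.691×10^-4 = 0.0802.

0.0802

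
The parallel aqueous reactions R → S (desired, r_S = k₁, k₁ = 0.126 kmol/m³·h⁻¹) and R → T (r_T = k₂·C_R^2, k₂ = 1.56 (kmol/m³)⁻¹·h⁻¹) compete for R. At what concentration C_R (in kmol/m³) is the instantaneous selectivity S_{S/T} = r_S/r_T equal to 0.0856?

S_{S/T} = (k₁/k₂)·C_R^-2 ⇒ C_R = (S·k₂/k₁)^(-0.5).
= (0.0856×1.56/0.126)^(-0.5) = (1.060)^(-0.5) = 0.971 kmol/m³.

0.971 kmol/m³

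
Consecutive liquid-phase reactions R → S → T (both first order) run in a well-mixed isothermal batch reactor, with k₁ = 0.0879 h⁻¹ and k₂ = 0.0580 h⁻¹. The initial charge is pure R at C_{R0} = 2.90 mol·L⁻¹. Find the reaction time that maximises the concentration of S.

For first-order series the maximum of C_S occurs at t_opt = ln(k₂/k₁)/(k₂−k₁).
= ln(0.0580/0.0879)/(0.0580−0.0879) = ln(0.6598)/-0.02990 = -0.4158/-0.02990 = 13.9 h.

13.9 h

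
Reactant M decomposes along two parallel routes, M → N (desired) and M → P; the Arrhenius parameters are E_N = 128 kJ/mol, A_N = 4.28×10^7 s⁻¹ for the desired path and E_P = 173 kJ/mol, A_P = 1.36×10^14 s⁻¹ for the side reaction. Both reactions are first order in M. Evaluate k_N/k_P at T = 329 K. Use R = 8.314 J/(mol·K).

4.39

With equal orders, S_{N/P} = k_N/k_P = (A_N/A_P)·exp[(E_P−E_N)/(RT)].
(E_P−E_N)/(RT) = (173−128)×10³/(8.314×329) = 45000/2735 = 16.45.
k_N/k_P = (4.28×10^7/1.36×10^14)·exp(16.45) = 3.147×10^-7 × 1.396×10^7 = 4.39.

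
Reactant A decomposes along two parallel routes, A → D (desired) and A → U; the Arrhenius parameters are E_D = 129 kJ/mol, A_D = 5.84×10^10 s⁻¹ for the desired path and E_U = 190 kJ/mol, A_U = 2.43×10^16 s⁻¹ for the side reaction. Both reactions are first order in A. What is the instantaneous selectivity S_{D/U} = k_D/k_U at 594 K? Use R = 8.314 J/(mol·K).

With equal orders, S_{D/U} = k_D/k_U = (A_D/A_U)·exp[(E_U−E_D)/(RT)].
(E_U−E_D)/(RT) = (190−129)×10³/(8.314×594) = 61000/4939 = 12.35.
k_D/k_U = (5.84×10^10/2.43×10^16)·exp(12.35) = 2.403×10^-6 × 2.314×10^5 = 0.556.

0.556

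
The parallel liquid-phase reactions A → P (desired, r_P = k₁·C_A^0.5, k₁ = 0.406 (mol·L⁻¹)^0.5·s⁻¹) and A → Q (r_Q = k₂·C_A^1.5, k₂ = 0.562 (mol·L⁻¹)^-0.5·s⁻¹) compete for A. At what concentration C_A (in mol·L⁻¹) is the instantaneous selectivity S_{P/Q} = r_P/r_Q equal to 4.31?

0.168 mol·L⁻¹

S_{P/Q} = (k₁/k₂)·C_A⁻¹ ⇒ C_A = (S·k₂/k₁)^(-1).
= (4.31×0.562/0.406)^(-1) = (5.966)^(-1) = 0.168 mol·L⁻¹.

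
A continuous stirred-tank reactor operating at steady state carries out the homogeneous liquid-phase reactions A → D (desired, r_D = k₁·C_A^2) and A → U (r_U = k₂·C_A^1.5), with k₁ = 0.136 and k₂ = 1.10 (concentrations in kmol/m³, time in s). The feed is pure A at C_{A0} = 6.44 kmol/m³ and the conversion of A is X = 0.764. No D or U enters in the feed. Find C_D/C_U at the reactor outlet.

Exit C_A = C_{A0}(1−X) = 6.44×0.236 = 1.520 kmol/m³.
Rates in a CSTR are evaluated at the outlet concentration: r_D = 0.136×1.520^2 = 0.3141, r_U = 1.10×1.520^1.5 = 2.061.
Overall selectivity = C_D/C_U = r_Dτ/(r_Uτ) = r_D/r_U = 0.152.

0.152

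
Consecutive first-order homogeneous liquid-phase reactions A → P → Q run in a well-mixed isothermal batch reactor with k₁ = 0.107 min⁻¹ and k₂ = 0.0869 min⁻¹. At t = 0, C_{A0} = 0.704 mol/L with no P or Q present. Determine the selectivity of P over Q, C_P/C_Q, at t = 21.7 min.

For first-order series with pure A initially, C_P(t) = k₁C_{A0}/(k₂−k₁)·(e^(−k₁t) − e^(−k₂t)).
e^(−k₁t) = e^(−0.107×21.7) = e^(−2.322) = 0.09809; e^(−k₂t) = e^(−1.886) = 0.1517.
C_P = 0.107×0.704/(0.0869−0.107) × (0.09809−0.1517) = (-3.748)×(-0.05363) = 0.2010 mol/L.
C_A = C_{A0}e^(−k₁t) = 0.06905 mol/L, so C_Q = C_{A0}−C_A−C_P = 0.4340 mol/L; C_P/C_Q = 0.463.

0.463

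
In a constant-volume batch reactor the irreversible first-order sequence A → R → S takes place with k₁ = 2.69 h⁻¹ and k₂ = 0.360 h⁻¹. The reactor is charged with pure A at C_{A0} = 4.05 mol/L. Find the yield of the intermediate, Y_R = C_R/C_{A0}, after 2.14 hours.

0.531

Solving the coupled first-order balances gives C_R(t) = [k₁/(k₂−k₁)]·C_{A0}·(e^(−k₁t) − e^(−k₂t)).
e^(−k₁t) = e^(−2.69×2.14) = e^(−5.757) = 0.003162; e^(−k₂t) = e^(−0.7704) = 0.4628.
C_R = 2.69×4.05/(0.360−2.69) × (0.003162−0.4628) = (-4.676)×(-0.4597) = 2.149 mol/L.
Y_R = C_R/C_{A0} = 2.149/4.05 = 0.531.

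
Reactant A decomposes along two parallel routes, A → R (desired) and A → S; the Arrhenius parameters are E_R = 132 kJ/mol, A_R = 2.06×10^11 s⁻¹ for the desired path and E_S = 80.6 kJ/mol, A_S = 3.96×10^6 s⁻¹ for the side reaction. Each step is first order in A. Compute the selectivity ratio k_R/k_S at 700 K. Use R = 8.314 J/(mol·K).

7.59

k_R/k_S = (A_R/A_S)·exp[−(E_R−E_S)/(RT)] = (A_R/A_S)·exp[(E_S−E_R)/(RT)].
(E_S−E_R)/(RT) = (80.6−132)×10³/(8.314×700) = -51400/5820 = -8.832.
k_R/k_S = (2.06×10^11/3.96×10^6)·exp(-8.832) = 52020 × 1.460×10^-4 = 7.59.
Since E_R > E_S, raising the temperature improves selectivity toward R.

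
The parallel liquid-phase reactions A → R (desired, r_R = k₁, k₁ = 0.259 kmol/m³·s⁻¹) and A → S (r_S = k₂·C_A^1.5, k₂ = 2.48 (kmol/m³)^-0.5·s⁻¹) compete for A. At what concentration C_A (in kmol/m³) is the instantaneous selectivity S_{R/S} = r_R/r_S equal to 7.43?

0.0582 kmol/m³

S_{R/S} = (k₁/k₂)·C_A^-1.5 ⇒ C_A = (S·k₂/k₁)^(1/(-1.5)).
= (7.43×2.48/0.259)^(-0.6667) = (71.14)^(-0.6667) = 0.0582 kmol/m³.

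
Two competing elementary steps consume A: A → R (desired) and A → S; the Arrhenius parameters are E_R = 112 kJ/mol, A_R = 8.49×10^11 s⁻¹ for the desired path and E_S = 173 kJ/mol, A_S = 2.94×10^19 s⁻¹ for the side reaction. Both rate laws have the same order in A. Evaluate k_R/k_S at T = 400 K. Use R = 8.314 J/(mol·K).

2.67

k_R/k_S = (A_R/A_S)·exp[−(E_R−E_S)/(RT)] = (A_R/A_S)·exp[(E_S−E_R)/(RT)].
(E_S−E_R)/(RT) = (173−112)×10³/(8.314×400) = 61000/3326 = 18.34.
k_R/k_S = (8.49×10^11/2.94×10^19)·exp(18.34) = 2.888×10^-8 × 9.248×10^7 = 2.67.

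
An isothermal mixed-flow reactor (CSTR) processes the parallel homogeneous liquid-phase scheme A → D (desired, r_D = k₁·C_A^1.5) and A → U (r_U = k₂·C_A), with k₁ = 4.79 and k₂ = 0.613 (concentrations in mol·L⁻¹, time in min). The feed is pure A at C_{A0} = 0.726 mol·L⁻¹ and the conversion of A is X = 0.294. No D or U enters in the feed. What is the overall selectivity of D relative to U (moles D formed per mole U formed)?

5.59

Exit C_A = C_{A0}(1−X) = 0.726×0.706 = 0.5126 mol·L⁻¹.
A CSTR operates uniformly at the exit composition, giving r_D = 1.758 and r_U = 0.3142 (each k·C_A^n at C_A = 0.5126).
Overall selectivity = C_D/C_U = r_Dτ/(r_Uτ) = r_D/r_U = 5.59.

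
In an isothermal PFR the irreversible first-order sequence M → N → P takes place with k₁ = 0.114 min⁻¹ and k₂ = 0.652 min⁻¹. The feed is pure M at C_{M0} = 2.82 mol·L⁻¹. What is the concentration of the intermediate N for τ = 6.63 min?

0.273 mol·L⁻¹

The intermediate concentration in a first-order A→B→C sequence is C_N = k₁C_{M0}(e^(−k₁τ) − e^(−k₂τ))/(k₂−k₁).
e^(−k₁τ) = e^(−0.114×6.63) = e^(−0.7558) = 0.4696; e^(−k₂τ) = e^(−4.323) = 0.01326.
C_N = 0.114×2.82/(0.652−0.114) × (0.4696−0.01326) = 0.5975×0.4564 = 0.2727 mol·L⁻¹.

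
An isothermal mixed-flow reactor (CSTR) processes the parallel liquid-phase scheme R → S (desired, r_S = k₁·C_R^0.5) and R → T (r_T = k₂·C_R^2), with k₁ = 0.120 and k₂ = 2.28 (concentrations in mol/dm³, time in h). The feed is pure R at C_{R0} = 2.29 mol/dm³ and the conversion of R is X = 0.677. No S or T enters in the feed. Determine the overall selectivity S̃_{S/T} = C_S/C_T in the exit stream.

0.0827

Exit C_R = C_{R0}(1−X) = 2.29×0.323 = 0.7397 mol/dm³.
In a CSTR the entire volume is at exit conditions, so r_S = 0.120×0.7397^0.5 = 0.1032 and r_T = 2.28×0.7397^2 = 1.247.
Overall selectivity = C_S/C_T = r_Sτ/(r_Tτ) = r_S/r_T = 0.0827.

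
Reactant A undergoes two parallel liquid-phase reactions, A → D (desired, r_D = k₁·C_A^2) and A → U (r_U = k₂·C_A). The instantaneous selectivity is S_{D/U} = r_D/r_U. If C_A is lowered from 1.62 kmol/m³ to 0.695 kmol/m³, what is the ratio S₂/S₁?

S_{D/U} = (k₁/k₂)·C_A, so S₂/S₁ = (C_{A,2}/C_{A,1}).
= 0.695/1.62 = 0.429.

0.429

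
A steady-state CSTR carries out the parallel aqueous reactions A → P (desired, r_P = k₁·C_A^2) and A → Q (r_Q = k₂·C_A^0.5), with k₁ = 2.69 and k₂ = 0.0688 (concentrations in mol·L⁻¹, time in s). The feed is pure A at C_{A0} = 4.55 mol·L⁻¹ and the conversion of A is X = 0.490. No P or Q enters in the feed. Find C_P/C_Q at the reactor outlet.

138

Exit C_A = C_{A0}(1−X) = 4.55×0.510 = 2.321 mol·L⁻¹.
In a CSTR the entire volume is at exit conditions, so r_P = 2.69×2.321^2 = 14.48 and r_Q = 0.0688×2.321^0.5 = 0.1048.
Overall selectivity = C_P/C_Q = r_Pτ/(r_Qτ) = r_P/r_Q = 138.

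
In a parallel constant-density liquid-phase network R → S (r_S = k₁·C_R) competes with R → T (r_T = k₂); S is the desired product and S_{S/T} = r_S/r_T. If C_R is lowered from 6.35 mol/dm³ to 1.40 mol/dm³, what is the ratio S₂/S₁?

0.220

S_{S/T} = (k₁/k₂)·C_R, so S₂/S₁ = (C_{R,2}/C_{R,1}).
= 1.40/6.35 = 0.220.
Selectivity toward S falls as C_R falls — high-concentration operation is favoured.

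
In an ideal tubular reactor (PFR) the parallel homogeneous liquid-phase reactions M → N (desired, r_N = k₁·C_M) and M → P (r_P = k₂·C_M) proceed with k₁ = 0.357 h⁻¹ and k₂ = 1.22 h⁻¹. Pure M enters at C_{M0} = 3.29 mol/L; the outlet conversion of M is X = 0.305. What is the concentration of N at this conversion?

C_M = C_{M0}(1−X) = 2.287 mol/L.
Both paths are first order in M, so the instantaneous fraction to N is constant: dC_N/d(−C_M) = k₁/(k₁+k₂) = 0.2264.
C_N = 0.2264·(C_{M0}−C_M) = 0.2264×1.003 = 0.227 mol/L.

0.227 mol/L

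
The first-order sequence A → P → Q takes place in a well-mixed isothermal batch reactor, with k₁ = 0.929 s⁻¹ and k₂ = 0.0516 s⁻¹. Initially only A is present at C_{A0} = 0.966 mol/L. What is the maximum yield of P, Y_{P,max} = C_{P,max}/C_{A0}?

0.844

For a first-order series the maximum intermediate yield is C_{P,max}/C_{A0} = (k₁/k₂)^[k₂/(k₂−k₁)].
= (0.929/0.0516)^(0.0516/(0.0516−0.929)) = (18.00)^(-0.05881) = 0.8437.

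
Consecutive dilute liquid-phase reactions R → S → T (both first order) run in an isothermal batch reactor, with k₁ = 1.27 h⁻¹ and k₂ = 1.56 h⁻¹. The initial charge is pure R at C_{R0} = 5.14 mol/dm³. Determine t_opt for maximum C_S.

The intermediate peaks when r₁ = r₂, i.e. k₁e^(−k₁t) = k₂e^(−k₂t), giving t_opt = ln(k₂/k₁)/(k₂−k₁).
= ln(1.56/1.27)/(1.56−1.27) = ln(1.228)/0.2900 = 0.2057/0.2900 = 0.709 h.

0.709 h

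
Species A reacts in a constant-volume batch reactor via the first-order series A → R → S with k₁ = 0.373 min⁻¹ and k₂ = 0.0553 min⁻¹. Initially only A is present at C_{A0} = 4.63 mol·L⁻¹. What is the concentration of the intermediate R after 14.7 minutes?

The intermediate concentration in a first-order A→B→C sequence is C_R = k₁C_{A0}(e^(−k₁t) − e^(−k₂t))/(k₂−k₁).
e^(−k₁t) = e^(−0.373×14.7) = e^(−5.483) = 0.004156; e^(−k₂t) = e^(−0.8129) = 0.4436.
C_R = 0.373×4.63/(0.0553−0.373) × (0.004156−0.4436) = (-5.436)×(-0.4394) = 2.389 mol·L⁻¹.

2.39 mol·L⁻¹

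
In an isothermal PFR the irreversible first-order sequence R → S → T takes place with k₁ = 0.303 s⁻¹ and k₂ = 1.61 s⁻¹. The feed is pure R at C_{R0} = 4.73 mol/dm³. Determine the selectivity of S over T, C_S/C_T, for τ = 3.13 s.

Solving the coupled first-order balances gives C_S(τ) = [k₁/(k₂−k₁)]·C_{R0}·(e^(−k₁τ) − e^(−k₂τ)).
e^(−k₁τ) = e^(−0.303×3.13) = e^(−0.9484) = 0.3874; e^(−k₂τ) = e^(−5.039) = 0.006478.
C_S = 0.303×4.73/(1.61−0.303) × (0.3874−0.006478) = 1.097×0.3809 = 0.4177 mol/dm³.
C_R = C_{R0}e^(−k₁τ) = 1.832 mol/dm³, so C_T = C_{R0}−C_R−C_S = 2.480 mol/dm³; C_S/C_T = 0.168.

0.168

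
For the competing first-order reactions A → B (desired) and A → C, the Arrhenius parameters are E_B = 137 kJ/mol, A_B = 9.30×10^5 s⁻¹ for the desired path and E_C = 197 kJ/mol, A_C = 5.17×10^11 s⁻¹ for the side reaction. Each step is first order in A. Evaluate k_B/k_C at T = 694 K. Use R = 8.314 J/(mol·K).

0.0590

With equal orders, S_{B/C} = k_B/k_C = (A_B/A_C)·exp[(E_C−E_B)/(RT)].
(E_C−E_B)/(RT) = (197−137)×10³/(8.314×694) = 60000/5770 = 10.40.
k_B/k_C = (9.30×10^5/5.17×10^11)·exp(10.40) = 1.799×10^-6 × 32819 = 0.0590.
Since E_B < E_C, lowering the temperature improves selectivity toward B.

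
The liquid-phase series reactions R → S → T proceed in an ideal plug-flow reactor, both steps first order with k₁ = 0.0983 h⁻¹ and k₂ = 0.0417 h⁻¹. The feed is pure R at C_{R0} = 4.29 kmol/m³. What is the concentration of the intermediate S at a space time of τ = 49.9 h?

0.875 kmol/m³

Solving the coupled first-order balances gives C_S(τ) = [k₁/(k₂−k₁)]·C_{R0}·(e^(−k₁τ) − e^(−k₂τ)).
e^(−k₁τ) = e^(−0.0983×49.9) = e^(−4.905) = 0.007408; e^(−k₂τ) = e^(−2.081) = 0.1248.
C_S = 0.0983×4.29/(0.0417−0.0983) × (0.007408−0.1248) = (-7.451)×(-0.1174) = 0.8748 kmol/m³.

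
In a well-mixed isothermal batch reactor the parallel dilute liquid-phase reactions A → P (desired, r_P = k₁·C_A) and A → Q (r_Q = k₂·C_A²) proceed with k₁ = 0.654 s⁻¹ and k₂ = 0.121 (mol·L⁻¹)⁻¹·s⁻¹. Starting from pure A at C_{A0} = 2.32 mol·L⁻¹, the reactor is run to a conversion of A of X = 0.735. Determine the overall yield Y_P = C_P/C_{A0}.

0.581

C_A = C_{A0}(1−X) = 0.6148 mol·L⁻¹.
Along a PFR/batch, dC_P/dC_A = −r_P/(r_P+r_Q) = −k₁/(k₁+k₂·C_A).
Integrating from C_{A0} to C_A: C_P = (0.654/0.121)·ln[(0.654+0.121·2.32)/(0.654+0.121·0.615)] = 5.405·ln(0.9347/0.7284) = 1.348 mol·L⁻¹.
Y_P = C_P/C_{A0} = 1.348/2.32 = 0.581.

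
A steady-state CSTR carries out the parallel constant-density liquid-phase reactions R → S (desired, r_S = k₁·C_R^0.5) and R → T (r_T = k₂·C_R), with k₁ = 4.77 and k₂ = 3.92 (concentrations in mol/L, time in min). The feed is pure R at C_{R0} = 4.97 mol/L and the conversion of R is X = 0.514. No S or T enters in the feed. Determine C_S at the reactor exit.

1.12 mol/L

Exit C_R = C_{R0}(1−X) = 4.97×0.486 = 2.415 mol/L.
Rates in a CSTR are evaluated at the outlet concentration: r_S = 4.77×2.415^0.5 = 7.413, r_T = 3.92×2.415 = 9.468.
Fraction of consumed R going to S: r_S/(r_S+r_T) = 0.4391.
C_S = 0.4391·C_{R0}·X = 0.4391×4.97×0.514 = 1.12 mol/L.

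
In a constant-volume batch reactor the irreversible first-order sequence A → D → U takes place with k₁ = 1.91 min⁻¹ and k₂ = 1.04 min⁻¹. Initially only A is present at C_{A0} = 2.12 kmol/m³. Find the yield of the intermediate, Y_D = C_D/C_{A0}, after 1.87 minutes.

0.252

The intermediate concentration in a first-order A→B→C sequence is C_D = k₁C_{A0}(e^(−k₁t) − e^(−k₂t))/(k₂−k₁).
e^(−k₁t) = e^(−1.91×1.87) = e^(−3.572) = 0.02811; e^(−k₂t) = e^(−1.945) = 0.1430.
C_D = 1.91×2.12/(1.04−1.91) × (0.02811−0.1430) = (-4.654)×(-0.1149) = 0.5348 kmol/m³.
Y_D = C_D/C_{A0} = 0.5348/2.12 = 0.252.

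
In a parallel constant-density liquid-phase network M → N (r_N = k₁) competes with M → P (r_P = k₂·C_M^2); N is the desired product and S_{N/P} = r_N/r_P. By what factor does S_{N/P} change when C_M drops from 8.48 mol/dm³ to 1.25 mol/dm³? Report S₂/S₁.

46.0

S_{N/P} = (k₁/k₂)·C_M^-2, so S₂/S₁ = (C_{M,2}/C_{M,1})^-2.
= (1.25/8.48)^(-2) = (0.1474)^(-2) = 46.0.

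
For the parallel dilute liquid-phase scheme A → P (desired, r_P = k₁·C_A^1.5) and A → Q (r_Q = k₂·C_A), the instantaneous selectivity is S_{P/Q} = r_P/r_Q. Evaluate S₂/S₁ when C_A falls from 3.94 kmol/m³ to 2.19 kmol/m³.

S_{P/Q} = (k₁/k₂)·C_A^0.5, so S₂/S₁ = (C_{A,2}/C_{A,1})^0.5.
= (2.19/3.94)^0.5 = (0.5558)^0.5 = 0.746.

0.746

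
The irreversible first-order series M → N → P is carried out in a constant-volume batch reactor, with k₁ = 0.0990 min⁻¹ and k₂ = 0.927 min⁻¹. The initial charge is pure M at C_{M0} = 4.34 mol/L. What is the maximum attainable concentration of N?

0.355 mol/L

Evaluating C_N at t_opt = ln(k₂/k₁)/(k₂−k₁) gives C_{N,max}/C_{M0} = (k₁/k₂)^[k₂/(k₂−k₁)].
= (0.0990/0.927)^(0.927/(0.927−0.0990)) = (0.1068)^(1.120) = 0.08173.
C_{N,max} = 0.08173×4.34 = 0.355 mol/L.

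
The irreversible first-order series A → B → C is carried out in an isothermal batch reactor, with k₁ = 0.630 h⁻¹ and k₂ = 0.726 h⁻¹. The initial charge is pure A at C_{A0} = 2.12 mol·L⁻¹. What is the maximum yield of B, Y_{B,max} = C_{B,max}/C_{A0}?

0.342

At the optimum, C_{B,max}/C_{A0} = (k₁/k₂)^[k₂/(k₂−k₁)].
= (0.630/0.726)^(0.726/(0.726−0.630)) = (0.8678)^(7.563) = 0.3421.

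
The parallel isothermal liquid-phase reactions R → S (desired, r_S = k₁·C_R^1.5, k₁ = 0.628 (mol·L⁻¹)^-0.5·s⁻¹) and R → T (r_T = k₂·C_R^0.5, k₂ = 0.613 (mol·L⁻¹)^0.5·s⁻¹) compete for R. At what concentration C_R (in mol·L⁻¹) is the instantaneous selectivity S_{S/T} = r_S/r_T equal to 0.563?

0.550 mol·L⁻¹

S_{S/T} = (k₁/k₂)·C_R ⇒ C_R = S·k₂/k₁.
= 0.563×0.613/0.628 = 0.550 mol·L⁻¹.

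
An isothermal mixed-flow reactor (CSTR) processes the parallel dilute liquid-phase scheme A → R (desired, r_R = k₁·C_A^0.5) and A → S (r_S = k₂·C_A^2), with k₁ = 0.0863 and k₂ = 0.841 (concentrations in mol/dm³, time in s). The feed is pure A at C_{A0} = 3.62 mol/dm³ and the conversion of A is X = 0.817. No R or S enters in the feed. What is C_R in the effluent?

Exit C_A = C_{A0}(1−X) = 3.62×0.183 = 0.6625 mol/dm³.
A CSTR operates uniformly at the exit composition, giving r_R = 0.07024 and r_S = 0.3691 (each k·C_A^n at C_A = 0.6625).
Fraction of consumed A going to R: r_R/(r_R+r_S) = 0.1599.
C_R = 0.1599·C_{A0}·X = 0.1599×3.62×0.817 = 0.473 mol/dm³.

0.473 mol/dm³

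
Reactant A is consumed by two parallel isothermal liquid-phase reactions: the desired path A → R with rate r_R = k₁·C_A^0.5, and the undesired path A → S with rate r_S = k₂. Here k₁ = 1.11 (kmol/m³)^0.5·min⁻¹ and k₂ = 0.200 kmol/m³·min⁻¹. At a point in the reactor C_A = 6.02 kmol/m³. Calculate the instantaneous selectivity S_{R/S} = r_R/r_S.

S_{R/S} = r_R/r_S = (k₁·C_A^0.5)/(k₂) = (k₁/k₂)·C_A^0.5.
= (1.11×6.020^0.5) / (0.200) = 2.723/0.2000 = 13.6.
Since the desired path is higher order in A, keeping C_A high (PFR or concentrated feed) favours R.

13.6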